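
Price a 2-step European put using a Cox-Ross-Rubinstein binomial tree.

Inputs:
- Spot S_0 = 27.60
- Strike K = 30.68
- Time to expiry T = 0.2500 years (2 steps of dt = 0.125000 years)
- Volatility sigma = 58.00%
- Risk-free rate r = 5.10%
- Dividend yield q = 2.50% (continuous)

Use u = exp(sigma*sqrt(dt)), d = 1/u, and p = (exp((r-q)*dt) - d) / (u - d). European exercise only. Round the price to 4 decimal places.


dt = T/N = 0.125000
u = exp(sigma*sqrt(dt)) = 1.227600; d = 1/u = 0.814598
p = (exp((r-q)*dt) - d) / (u - d) = 0.456796
Discount per step: exp(-r*dt) = 0.993645
Stock lattice S(k, i) with i counting down-moves:
  k=0: S(0,0) = 27.6000
  k=1: S(1,0) = 33.8818; S(1,1) = 22.4829
  k=2: S(2,0) = 41.5932; S(2,1) = 27.6000; S(2,2) = 18.3145
Terminal payoffs V(N, i) = max(K - S_T, 0):
  V(2,0) = 0.000000; V(2,1) = 3.080000; V(2,2) = 12.365486
Backward induction: V(k, i) = exp(-r*dt) * [p * V(k+1, i) + (1-p) * V(k+1, i+1)].
  V(1,0) = exp(-r*dt) * [p*0.000000 + (1-p)*3.080000] = 1.662437
  V(1,1) = exp(-r*dt) * [p*3.080000 + (1-p)*12.365486] = 8.072291
  V(0,0) = exp(-r*dt) * [p*1.662437 + (1-p)*8.072291] = 5.111607

Answer: Price = V(0,0) = 5.1116


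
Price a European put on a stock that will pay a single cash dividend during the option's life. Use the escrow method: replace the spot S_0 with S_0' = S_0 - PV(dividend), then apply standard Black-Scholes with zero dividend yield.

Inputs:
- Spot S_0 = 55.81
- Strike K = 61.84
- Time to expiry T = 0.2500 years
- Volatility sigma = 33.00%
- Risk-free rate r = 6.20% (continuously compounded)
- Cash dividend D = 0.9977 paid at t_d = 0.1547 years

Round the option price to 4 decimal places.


PV(D) = D * exp(-r * t_d) = 0.9977 * 0.99045445 = 0.98817641
S_0' = S_0 - PV(D) = 55.8100 - 0.98817641 = 54.82182359
d1 = (ln(S_0'/K) + (r + sigma^2/2)*T) / (sigma*sqrt(T)) = -0.55363363
d2 = d1 - sigma*sqrt(T) = -0.71863363
exp(-rT) = 0.98461951
N(-d1) = 0.71008520; N(-d2) = 0.76381666
P = K * exp(-rT) * N(-d2) - S_0' * N(-d1) = 61.8400 * 0.98461951 * 0.76381666 - 54.82182359 * 0.71008520 = 7.5798

Answer: Price = 7.5798


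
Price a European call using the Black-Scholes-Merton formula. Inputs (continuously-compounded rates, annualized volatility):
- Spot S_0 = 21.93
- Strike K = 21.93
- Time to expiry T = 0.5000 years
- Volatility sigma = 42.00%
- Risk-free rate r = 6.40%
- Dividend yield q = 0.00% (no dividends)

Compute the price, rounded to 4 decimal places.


d1 = (ln(S/K) + (r - q + 0.5*sigma^2) * T) / (sigma * sqrt(T)) = 0.25624203
d2 = d1 - sigma * sqrt(T) = -0.04074282
exp(-rT) = 0.96850658; exp(-qT) = 1.00000000
C = S_0 * exp(-qT) * N(d1) - K * exp(-rT) * N(d2)
N(d1) = 0.60111802; N(d2) = 0.48375046
C = 21.9300 * 1.00000000 * 0.60111802 - 21.9300 * 0.96850658 * 0.48375046 = 2.9080

Answer: Price = 2.9080


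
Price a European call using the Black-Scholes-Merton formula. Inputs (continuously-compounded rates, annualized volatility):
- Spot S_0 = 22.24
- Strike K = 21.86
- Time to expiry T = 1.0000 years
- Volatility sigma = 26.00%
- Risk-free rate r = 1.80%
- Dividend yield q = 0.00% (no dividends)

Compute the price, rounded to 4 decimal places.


d1 = (ln(S/K) + (r - q + 0.5*sigma^2) * T) / (sigma * sqrt(T)) = 0.26551533
d2 = d1 - sigma * sqrt(T) = 0.00551533
exp(-rT) = 0.98216103; exp(-qT) = 1.00000000
C = S_0 * exp(-qT) * N(d1) - K * exp(-rT) * N(d2)
N(d1) = 0.60469375; N(d2) = 0.50220029
C = 22.2400 * 1.00000000 * 0.60469375 - 21.8600 * 0.98216103 * 0.50220029 = 2.6661

Answer: Price = 2.6661


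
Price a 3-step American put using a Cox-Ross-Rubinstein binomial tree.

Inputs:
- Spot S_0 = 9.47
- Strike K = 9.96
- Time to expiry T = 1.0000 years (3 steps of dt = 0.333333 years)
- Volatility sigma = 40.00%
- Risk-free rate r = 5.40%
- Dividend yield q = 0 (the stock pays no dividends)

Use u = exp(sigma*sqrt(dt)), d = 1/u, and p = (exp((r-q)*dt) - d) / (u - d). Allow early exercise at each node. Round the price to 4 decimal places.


dt = T/N = 0.333333
u = exp(sigma*sqrt(dt)) = 1.259784; d = 1/u = 0.793787
p = (exp((r-q)*dt) - d) / (u - d) = 0.481497
Discount per step: exp(-r*dt) = 0.982161
Stock lattice S(k, i) with i counting down-moves:
  k=0: S(0,0) = 9.4700
  k=1: S(1,0) = 11.9302; S(1,1) = 7.5172
  k=2: S(2,0) = 15.0294; S(2,1) = 9.4700; S(2,2) = 5.9670
  k=3: S(3,0) = 18.9338; S(3,1) = 11.9302; S(3,2) = 7.5172; S(3,3) = 4.7365
Terminal payoffs V(N, i) = max(K - S_T, 0):
  V(3,0) = 0.000000; V(3,1) = 0.000000; V(3,2) = 2.442837; V(3,3) = 5.223452
Backward induction: V(k, i) = exp(-r*dt) * [p * V(k+1, i) + (1-p) * V(k+1, i+1)]; then take max(V_cont, immediate exercise) for American.
  V(2,0) = exp(-r*dt) * [p*0.000000 + (1-p)*0.000000] = 0.000000; exercise = 0.000000; V(2,0) = max -> 0.000000
  V(2,1) = exp(-r*dt) * [p*0.000000 + (1-p)*2.442837] = 1.244024; exercise = 0.490000; V(2,1) = max -> 1.244024
  V(2,2) = exp(-r*dt) * [p*2.442837 + (1-p)*5.223452] = 3.815298; exercise = 3.992974; V(2,2) = max -> 3.992974
  V(1,0) = exp(-r*dt) * [p*0.000000 + (1-p)*1.244024] = 0.633524; exercise = 0.000000; V(1,0) = max -> 0.633524
  V(1,1) = exp(-r*dt) * [p*1.244024 + (1-p)*3.992974] = 2.621744; exercise = 2.442837; V(1,1) = max -> 2.621744
  V(0,0) = exp(-r*dt) * [p*0.633524 + (1-p)*2.621744] = 1.634731; exercise = 0.490000; V(0,0) = max -> 1.634731

Answer: Price = V(0,0) = 1.6347


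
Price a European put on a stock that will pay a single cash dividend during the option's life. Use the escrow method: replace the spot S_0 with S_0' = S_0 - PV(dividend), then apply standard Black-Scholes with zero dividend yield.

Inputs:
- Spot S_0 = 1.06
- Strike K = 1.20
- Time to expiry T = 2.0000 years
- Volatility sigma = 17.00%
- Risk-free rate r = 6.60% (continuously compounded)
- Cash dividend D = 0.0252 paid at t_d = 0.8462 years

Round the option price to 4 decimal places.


Answer: Price = 0.1078

Derivation:
PV(D) = D * exp(-r * t_d) = 0.0252 * 0.94568173 = 0.02383118
S_0' = S_0 - PV(D) = 1.0600 - 0.02383118 = 1.03616882
d1 = (ln(S_0'/K) + (r + sigma^2/2)*T) / (sigma*sqrt(T)) = 0.05868374
d2 = d1 - sigma*sqrt(T) = -0.18173257
exp(-rT) = 0.87634100
N(-d1) = 0.47660201; N(-d2) = 0.57210370
P = K * exp(-rT) * N(-d2) - S_0' * N(-d1) = 1.2000 * 0.87634100 * 0.57210370 - 1.03616882 * 0.47660201 = 0.1078


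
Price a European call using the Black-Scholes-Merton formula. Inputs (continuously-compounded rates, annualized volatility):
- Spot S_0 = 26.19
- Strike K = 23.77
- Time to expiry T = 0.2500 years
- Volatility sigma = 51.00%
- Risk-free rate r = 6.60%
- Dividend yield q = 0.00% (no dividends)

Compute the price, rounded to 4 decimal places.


d1 = (ln(S/K) + (r - q + 0.5*sigma^2) * T) / (sigma * sqrt(T)) = 0.57241520
d2 = d1 - sigma * sqrt(T) = 0.31741520
exp(-rT) = 0.98363538; exp(-qT) = 1.00000000
C = S_0 * exp(-qT) * N(d1) - K * exp(-rT) * N(d2)
N(d1) = 0.71647964; N(d2) = 0.62453571
C = 26.1900 * 1.00000000 * 0.71647964 - 23.7700 * 0.98363538 * 0.62453571 = 4.1623

Answer: Price = 4.1623


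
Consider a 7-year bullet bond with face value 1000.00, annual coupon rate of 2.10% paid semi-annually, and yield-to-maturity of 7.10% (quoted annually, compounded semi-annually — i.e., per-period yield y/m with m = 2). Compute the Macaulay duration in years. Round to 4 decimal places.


Coupon per period c = face * coupon_rate / m = 10.500000
Periods per year m = 2; per-period yield y/m = 0.035500
Number of cashflows N = 14
Cashflows (t years, CF_t, discount factor 1/(1+y/m)^(m*t), PV):
  t = 0.5000: CF_t = 10.500000, DF = 0.965717, PV = 10.140029
  t = 1.0000: CF_t = 10.500000, DF = 0.932609, PV = 9.792399
  t = 1.5000: CF_t = 10.500000, DF = 0.900637, PV = 9.456686
  t = 2.0000: CF_t = 10.500000, DF = 0.869760, PV = 9.132483
  t = 2.5000: CF_t = 10.500000, DF = 0.839942, PV = 8.819395
  t = 3.0000: CF_t = 10.500000, DF = 0.811147, PV = 8.517040
  t = 3.5000: CF_t = 10.500000, DF = 0.783338, PV = 8.225051
  t = 4.0000: CF_t = 10.500000, DF = 0.756483, PV = 7.943072
  t = 4.5000: CF_t = 10.500000, DF = 0.730549, PV = 7.670760
  t = 5.0000: CF_t = 10.500000, DF = 0.705503, PV = 7.407783
  t = 5.5000: CF_t = 10.500000, DF = 0.681316, PV = 7.153823
  t = 6.0000: CF_t = 10.500000, DF = 0.657959, PV = 6.908568
  t = 6.5000: CF_t = 10.500000, DF = 0.635402, PV = 6.671722
  t = 7.0000: CF_t = 1010.500000, DF = 0.613619, PV = 620.061651
Price P = sum_t PV_t = 727.900462
Macaulay numerator sum_t t * PV_t:
  t * PV_t at t = 0.5000: 5.070014
  t * PV_t at t = 1.0000: 9.792399
  t * PV_t at t = 1.5000: 14.185030
  t * PV_t at t = 2.0000: 18.264967
  t * PV_t at t = 2.5000: 22.048487
  t * PV_t at t = 3.0000: 25.551120
  t * PV_t at t = 3.5000: 28.787677
  t * PV_t at t = 4.0000: 31.772286
  t * PV_t at t = 4.5000: 34.518418
  t * PV_t at t = 5.0000: 37.038916
  t * PV_t at t = 5.5000: 39.346024
  t * PV_t at t = 6.0000: 41.451410
  t * PV_t at t = 6.5000: 43.366195
  t * PV_t at t = 7.0000: 4340.431560
Macaulay duration D = (sum_t t * PV_t) / P = 4691.624502 / 727.900462 = 6.445420

Answer: Macaulay duration = 6.4454 years


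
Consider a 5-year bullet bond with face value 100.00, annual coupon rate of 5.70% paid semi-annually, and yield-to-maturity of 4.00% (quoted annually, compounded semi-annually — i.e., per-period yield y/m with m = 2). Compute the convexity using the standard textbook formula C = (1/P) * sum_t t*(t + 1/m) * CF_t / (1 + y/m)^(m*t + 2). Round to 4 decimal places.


Coupon per period c = face * coupon_rate / m = 2.850000
Periods per year m = 2; per-period yield y/m = 0.020000
Number of cashflows N = 10
Cashflows (t years, CF_t, discount factor 1/(1+y/m)^(m*t), PV):
  t = 0.5000: CF_t = 2.850000, DF = 0.980392, PV = 2.794118
  t = 1.0000: CF_t = 2.850000, DF = 0.961169, PV = 2.739331
  t = 1.5000: CF_t = 2.850000, DF = 0.942322, PV = 2.685619
  t = 2.0000: CF_t = 2.850000, DF = 0.923845, PV = 2.632959
  t = 2.5000: CF_t = 2.850000, DF = 0.905731, PV = 2.581333
  t = 3.0000: CF_t = 2.850000, DF = 0.887971, PV = 2.530718
  t = 3.5000: CF_t = 2.850000, DF = 0.870560, PV = 2.481097
  t = 4.0000: CF_t = 2.850000, DF = 0.853490, PV = 2.432448
  t = 4.5000: CF_t = 2.850000, DF = 0.836755, PV = 2.384753
  t = 5.0000: CF_t = 102.850000, DF = 0.820348, PV = 84.372823
Price P = sum_t PV_t = 107.635197
Convexity numerator sum_t t*(t + 1/m) * CF_t / (1+y/m)^(m*t + 2):
  t = 0.5000: term = 1.342809
  t = 1.0000: term = 3.949439
  t = 1.5000: term = 7.743998
  t = 2.0000: term = 12.653592
  t = 2.5000: term = 18.608224
  t = 3.0000: term = 25.540699
  t = 3.5000: term = 33.386535
  t = 4.0000: term = 42.083868
  t = 4.5000: term = 51.573367
  t = 5.0000: term = 2230.154385
Convexity = (1/P) * sum = 2427.036918 / 107.635197 = 22.548729

Answer: Convexity = 22.5487


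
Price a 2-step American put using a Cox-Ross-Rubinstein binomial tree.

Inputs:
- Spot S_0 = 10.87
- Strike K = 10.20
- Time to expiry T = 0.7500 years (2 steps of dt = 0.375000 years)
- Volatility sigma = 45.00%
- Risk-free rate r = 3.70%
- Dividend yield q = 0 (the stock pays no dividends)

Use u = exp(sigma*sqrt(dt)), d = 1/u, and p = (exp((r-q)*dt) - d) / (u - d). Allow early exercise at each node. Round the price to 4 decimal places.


Answer: Price = V(0,0) = 1.1304

Derivation:
dt = T/N = 0.375000
u = exp(sigma*sqrt(dt)) = 1.317278; d = 1/u = 0.759141
p = (exp((r-q)*dt) - d) / (u - d) = 0.456574
Discount per step: exp(-r*dt) = 0.986221
Stock lattice S(k, i) with i counting down-moves:
  k=0: S(0,0) = 10.8700
  k=1: S(1,0) = 14.3188; S(1,1) = 8.2519
  k=2: S(2,0) = 18.8619; S(2,1) = 10.8700; S(2,2) = 6.2643
Terminal payoffs V(N, i) = max(K - S_T, 0):
  V(2,0) = 0.000000; V(2,1) = 0.000000; V(2,2) = 3.935671
Backward induction: V(k, i) = exp(-r*dt) * [p * V(k+1, i) + (1-p) * V(k+1, i+1)]; then take max(V_cont, immediate exercise) for American.
  V(1,0) = exp(-r*dt) * [p*0.000000 + (1-p)*0.000000] = 0.000000; exercise = 0.000000; V(1,0) = max -> 0.000000
  V(1,1) = exp(-r*dt) * [p*0.000000 + (1-p)*3.935671] = 2.109278; exercise = 1.948136; V(1,1) = max -> 2.109278
  V(0,0) = exp(-r*dt) * [p*0.000000 + (1-p)*2.109278] = 1.130443; exercise = 0.000000; V(0,0) = max -> 1.130443


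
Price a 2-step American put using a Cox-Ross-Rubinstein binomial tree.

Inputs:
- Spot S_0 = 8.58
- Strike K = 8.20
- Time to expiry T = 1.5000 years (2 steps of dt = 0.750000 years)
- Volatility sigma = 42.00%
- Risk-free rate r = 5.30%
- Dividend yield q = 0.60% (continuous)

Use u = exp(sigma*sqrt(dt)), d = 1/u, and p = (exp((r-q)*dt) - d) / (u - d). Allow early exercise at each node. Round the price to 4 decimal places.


dt = T/N = 0.750000
u = exp(sigma*sqrt(dt)) = 1.438687; d = 1/u = 0.695078
p = (exp((r-q)*dt) - d) / (u - d) = 0.458306
Discount per step: exp(-r*dt) = 0.961030
Stock lattice S(k, i) with i counting down-moves:
  k=0: S(0,0) = 8.5800
  k=1: S(1,0) = 12.3439; S(1,1) = 5.9638
  k=2: S(2,0) = 17.7591; S(2,1) = 8.5800; S(2,2) = 4.1453
Terminal payoffs V(N, i) = max(K - S_T, 0):
  V(2,0) = 0.000000; V(2,1) = 0.000000; V(2,2) = 4.054711
Backward induction: V(k, i) = exp(-r*dt) * [p * V(k+1, i) + (1-p) * V(k+1, i+1)]; then take max(V_cont, immediate exercise) for American.
  V(1,0) = exp(-r*dt) * [p*0.000000 + (1-p)*0.000000] = 0.000000; exercise = 0.000000; V(1,0) = max -> 0.000000
  V(1,1) = exp(-r*dt) * [p*0.000000 + (1-p)*4.054711] = 2.110817; exercise = 2.236228; V(1,1) = max -> 2.236228
  V(0,0) = exp(-r*dt) * [p*0.000000 + (1-p)*2.236228] = 1.164144; exercise = 0.000000; V(0,0) = max -> 1.164144

Answer: Price = V(0,0) = 1.1641


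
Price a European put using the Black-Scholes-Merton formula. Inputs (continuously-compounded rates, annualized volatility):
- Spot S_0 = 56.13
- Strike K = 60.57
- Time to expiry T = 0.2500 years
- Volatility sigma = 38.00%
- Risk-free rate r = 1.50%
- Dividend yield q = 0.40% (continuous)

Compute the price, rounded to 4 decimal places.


Answer: Price = 6.8636

Derivation:
d1 = (ln(S/K) + (r - q + 0.5*sigma^2) * T) / (sigma * sqrt(T)) = -0.29120680
d2 = d1 - sigma * sqrt(T) = -0.48120680
exp(-rT) = 0.99625702; exp(-qT) = 0.99900050
P = K * exp(-rT) * N(-d2) - S_0 * exp(-qT) * N(-d1)
N(-d1) = 0.61455342; N(-d2) = 0.68481524
P = 60.5700 * 0.99625702 * 0.68481524 - 56.1300 * 0.99900050 * 0.61455342 = 6.8636


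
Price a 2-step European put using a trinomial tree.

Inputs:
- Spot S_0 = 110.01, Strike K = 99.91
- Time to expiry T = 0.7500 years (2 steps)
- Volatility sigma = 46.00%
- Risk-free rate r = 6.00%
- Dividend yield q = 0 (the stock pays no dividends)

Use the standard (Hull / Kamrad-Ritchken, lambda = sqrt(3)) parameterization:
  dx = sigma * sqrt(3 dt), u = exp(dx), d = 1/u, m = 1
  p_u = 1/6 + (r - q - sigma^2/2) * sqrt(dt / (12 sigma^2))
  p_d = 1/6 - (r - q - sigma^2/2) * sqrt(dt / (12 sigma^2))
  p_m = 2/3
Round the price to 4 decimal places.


dt = T/N = 0.375000; dx = sigma*sqrt(3*dt) = 0.487904
u = exp(dx) = 1.628898; d = 1/u = 0.613912
p_u = 0.149066, p_m = 0.666667, p_d = 0.184267
Discount per step: exp(-r*dt) = 0.977751
Stock lattice S(k, j) with j the centered position index:
  k=0: S(0,+0) = 110.0100
  k=1: S(1,-1) = 67.5365; S(1,+0) = 110.0100; S(1,+1) = 179.1951
  k=2: S(2,-2) = 41.4614; S(2,-1) = 67.5365; S(2,+0) = 110.0100; S(2,+1) = 179.1951; S(2,+2) = 291.8905
Terminal payoffs V(N, j) = max(K - S_T, 0):
  V(2,-2) = 58.448557; V(2,-1) = 32.373541; V(2,+0) = 0.000000; V(2,+1) = 0.000000; V(2,+2) = 0.000000
Backward induction: V(k, j) = exp(-r*dt) * [p_u * V(k+1, j+1) + p_m * V(k+1, j) + p_d * V(k+1, j-1)]
  V(1,-1) = exp(-r*dt) * [p_u*0.000000 + p_m*32.373541 + p_d*58.448557] = 31.632725
  V(1,+0) = exp(-r*dt) * [p_u*0.000000 + p_m*0.000000 + p_d*32.373541] = 5.832668
  V(1,+1) = exp(-r*dt) * [p_u*0.000000 + p_m*0.000000 + p_d*0.000000] = 0.000000
  V(0,+0) = exp(-r*dt) * [p_u*0.000000 + p_m*5.832668 + p_d*31.632725] = 9.501129

Answer: Price = V(0,0) = 9.5011


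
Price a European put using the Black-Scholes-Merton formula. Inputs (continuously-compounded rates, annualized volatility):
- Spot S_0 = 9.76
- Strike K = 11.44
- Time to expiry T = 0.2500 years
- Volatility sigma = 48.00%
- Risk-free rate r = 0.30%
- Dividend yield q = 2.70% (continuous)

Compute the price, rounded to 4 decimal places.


Answer: Price = 2.1047

Derivation:
d1 = (ln(S/K) + (r - q + 0.5*sigma^2) * T) / (sigma * sqrt(T)) = -0.56676494
d2 = d1 - sigma * sqrt(T) = -0.80676494
exp(-rT) = 0.99925028; exp(-qT) = 0.99327273
P = K * exp(-rT) * N(-d2) - S_0 * exp(-qT) * N(-d1)
N(-d1) = 0.71456305; N(-d2) = 0.79009904
P = 11.4400 * 0.99925028 * 0.79009904 - 9.7600 * 0.99327273 * 0.71456305 = 2.1047


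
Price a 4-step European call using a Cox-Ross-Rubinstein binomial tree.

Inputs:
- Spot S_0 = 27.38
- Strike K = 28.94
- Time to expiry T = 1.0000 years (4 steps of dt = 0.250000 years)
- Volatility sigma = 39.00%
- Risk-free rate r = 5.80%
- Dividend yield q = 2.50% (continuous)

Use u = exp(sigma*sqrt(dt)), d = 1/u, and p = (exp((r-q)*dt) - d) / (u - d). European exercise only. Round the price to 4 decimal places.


dt = T/N = 0.250000
u = exp(sigma*sqrt(dt)) = 1.215311; d = 1/u = 0.822835
p = (exp((r-q)*dt) - d) / (u - d) = 0.472511
Discount per step: exp(-r*dt) = 0.985605
Stock lattice S(k, i) with i counting down-moves:
  k=0: S(0,0) = 27.3800
  k=1: S(1,0) = 33.2752; S(1,1) = 22.5292
  k=2: S(2,0) = 40.4397; S(2,1) = 27.3800; S(2,2) = 18.5378
  k=3: S(3,0) = 49.1469; S(3,1) = 33.2752; S(3,2) = 22.5292; S(3,3) = 15.2536
  k=4: S(4,0) = 59.7287; S(4,1) = 40.4397; S(4,2) = 27.3800; S(4,3) = 18.5378; S(4,4) = 12.5512
Terminal payoffs V(N, i) = max(S_T - K, 0):
  V(4,0) = 30.788711; V(4,1) = 11.499734; V(4,2) = 0.000000; V(4,3) = 0.000000; V(4,4) = 0.000000
Backward induction: V(k, i) = exp(-r*dt) * [p * V(k+1, i) + (1-p) * V(k+1, i+1)].
  V(3,0) = exp(-r*dt) * [p*30.788711 + (1-p)*11.499734] = 20.317246
  V(3,1) = exp(-r*dt) * [p*11.499734 + (1-p)*0.000000] = 5.355532
  V(3,2) = exp(-r*dt) * [p*0.000000 + (1-p)*0.000000] = 0.000000
  V(3,3) = exp(-r*dt) * [p*0.000000 + (1-p)*0.000000] = 0.000000
  V(2,0) = exp(-r*dt) * [p*20.317246 + (1-p)*5.355532] = 12.246245
  V(2,1) = exp(-r*dt) * [p*5.355532 + (1-p)*0.000000] = 2.494121
  V(2,2) = exp(-r*dt) * [p*0.000000 + (1-p)*0.000000] = 0.000000
  V(1,0) = exp(-r*dt) * [p*12.246245 + (1-p)*2.494121] = 6.999872
  V(1,1) = exp(-r*dt) * [p*2.494121 + (1-p)*0.000000] = 1.161535
  V(0,0) = exp(-r*dt) * [p*6.999872 + (1-p)*1.161535] = 3.863782

Answer: Price = V(0,0) = 3.8638


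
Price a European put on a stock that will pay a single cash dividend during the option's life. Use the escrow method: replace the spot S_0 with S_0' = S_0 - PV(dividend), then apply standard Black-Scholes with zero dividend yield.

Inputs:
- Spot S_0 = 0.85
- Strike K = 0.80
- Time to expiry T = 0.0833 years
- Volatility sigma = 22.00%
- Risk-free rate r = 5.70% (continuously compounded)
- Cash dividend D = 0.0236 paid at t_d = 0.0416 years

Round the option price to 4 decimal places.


Answer: Price = 0.0089

Derivation:
PV(D) = D * exp(-r * t_d) = 0.0236 * 0.99763161 = 0.02354411
S_0' = S_0 - PV(D) = 0.8500 - 0.02354411 = 0.82645589
d1 = (ln(S_0'/K) + (r + sigma^2/2)*T) / (sigma*sqrt(T)) = 0.61891916
d2 = d1 - sigma*sqrt(T) = 0.55542333
exp(-rT) = 0.99526315
N(-d1) = 0.26798481; N(-d2) = 0.28930257
P = K * exp(-rT) * N(-d2) - S_0' * N(-d1) = 0.8000 * 0.99526315 * 0.28930257 - 0.82645589 * 0.26798481 = 0.0089


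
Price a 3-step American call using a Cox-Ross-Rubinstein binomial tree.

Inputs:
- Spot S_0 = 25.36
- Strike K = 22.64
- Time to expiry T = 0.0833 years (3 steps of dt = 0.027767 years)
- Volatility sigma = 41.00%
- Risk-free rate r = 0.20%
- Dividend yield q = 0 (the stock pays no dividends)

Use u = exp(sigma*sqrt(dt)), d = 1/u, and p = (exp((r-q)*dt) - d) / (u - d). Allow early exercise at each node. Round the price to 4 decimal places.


Answer: Price = V(0,0) = 2.9968

Derivation:
dt = T/N = 0.027767
u = exp(sigma*sqrt(dt)) = 1.070708; d = 1/u = 0.933962
p = (exp((r-q)*dt) - d) / (u - d) = 0.483333
Discount per step: exp(-r*dt) = 0.999944
Stock lattice S(k, i) with i counting down-moves:
  k=0: S(0,0) = 25.3600
  k=1: S(1,0) = 27.1531; S(1,1) = 23.6853
  k=2: S(2,0) = 29.0731; S(2,1) = 25.3600; S(2,2) = 22.1211
  k=3: S(3,0) = 31.1288; S(3,1) = 27.1531; S(3,2) = 23.6853; S(3,3) = 20.6603
Terminal payoffs V(N, i) = max(S_T - K, 0):
  V(3,0) = 8.488759; V(3,1) = 4.513143; V(3,2) = 1.045273; V(3,3) = 0.000000
Backward induction: V(k, i) = exp(-r*dt) * [p * V(k+1, i) + (1-p) * V(k+1, i+1)]; then take max(V_cont, immediate exercise) for American.
  V(2,0) = exp(-r*dt) * [p*8.488759 + (1-p)*4.513143] = 6.434331; exercise = 6.433074; V(2,0) = max -> 6.434331
  V(2,1) = exp(-r*dt) * [p*4.513143 + (1-p)*1.045273] = 2.721257; exercise = 2.720000; V(2,1) = max -> 2.721257
  V(2,2) = exp(-r*dt) * [p*1.045273 + (1-p)*0.000000] = 0.505187; exercise = 0.000000; V(2,2) = max -> 0.505187
  V(1,0) = exp(-r*dt) * [p*6.434331 + (1-p)*2.721257] = 4.515657; exercise = 4.513143; V(1,0) = max -> 4.515657
  V(1,1) = exp(-r*dt) * [p*2.721257 + (1-p)*0.505187] = 1.576199; exercise = 1.045273; V(1,1) = max -> 1.576199
  V(0,0) = exp(-r*dt) * [p*4.515657 + (1-p)*1.576199] = 2.996769; exercise = 2.720000; V(0,0) = max -> 2.996769


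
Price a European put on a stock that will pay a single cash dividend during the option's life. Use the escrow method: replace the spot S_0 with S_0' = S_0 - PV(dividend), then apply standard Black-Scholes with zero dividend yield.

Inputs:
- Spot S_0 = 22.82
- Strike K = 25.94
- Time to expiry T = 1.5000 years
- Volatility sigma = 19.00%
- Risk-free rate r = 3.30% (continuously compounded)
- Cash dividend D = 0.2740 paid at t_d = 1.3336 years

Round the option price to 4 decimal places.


PV(D) = D * exp(-r * t_d) = 0.2740 * 0.95694554 = 0.26220308
S_0' = S_0 - PV(D) = 22.8200 - 0.26220308 = 22.55779692
d1 = (ln(S_0'/K) + (r + sigma^2/2)*T) / (sigma*sqrt(T)) = -0.27129350
d2 = d1 - sigma*sqrt(T) = -0.50399502
exp(-rT) = 0.95170516
N(-d1) = 0.60691735; N(-d2) = 0.69286756
P = K * exp(-rT) * N(-d2) - S_0' * N(-d1) = 25.9400 * 0.95170516 * 0.69286756 - 22.55779692 * 0.60691735 = 3.4143

Answer: Price = 3.4143


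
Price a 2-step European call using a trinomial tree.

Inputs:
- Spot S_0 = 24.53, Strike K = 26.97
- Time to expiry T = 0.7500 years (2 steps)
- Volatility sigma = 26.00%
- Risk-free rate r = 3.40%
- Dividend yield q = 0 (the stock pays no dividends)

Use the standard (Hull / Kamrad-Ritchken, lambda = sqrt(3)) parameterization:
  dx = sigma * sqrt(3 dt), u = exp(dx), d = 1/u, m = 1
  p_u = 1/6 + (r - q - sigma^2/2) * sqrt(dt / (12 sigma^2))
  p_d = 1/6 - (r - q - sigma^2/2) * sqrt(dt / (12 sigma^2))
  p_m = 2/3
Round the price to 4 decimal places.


dt = T/N = 0.375000; dx = sigma*sqrt(3*dt) = 0.275772
u = exp(dx) = 1.317547; d = 1/u = 0.758986
p_u = 0.166803, p_m = 0.666667, p_d = 0.166531
Discount per step: exp(-r*dt) = 0.987331
Stock lattice S(k, j) with j the centered position index:
  k=0: S(0,+0) = 24.5300
  k=1: S(1,-1) = 18.6179; S(1,+0) = 24.5300; S(1,+1) = 32.3194
  k=2: S(2,-2) = 14.1308; S(2,-1) = 18.6179; S(2,+0) = 24.5300; S(2,+1) = 32.3194; S(2,+2) = 42.5824
Terminal payoffs V(N, j) = max(S_T - K, 0):
  V(2,-2) = 0.000000; V(2,-1) = 0.000000; V(2,+0) = 0.000000; V(2,+1) = 5.349427; V(2,+2) = 15.612363
Backward induction: V(k, j) = exp(-r*dt) * [p_u * V(k+1, j+1) + p_m * V(k+1, j) + p_d * V(k+1, j-1)]
  V(1,-1) = exp(-r*dt) * [p_u*0.000000 + p_m*0.000000 + p_d*0.000000] = 0.000000
  V(1,+0) = exp(-r*dt) * [p_u*5.349427 + p_m*0.000000 + p_d*0.000000] = 0.880994
  V(1,+1) = exp(-r*dt) * [p_u*15.612363 + p_m*5.349427 + p_d*0.000000] = 6.092294
  V(0,+0) = exp(-r*dt) * [p_u*6.092294 + p_m*0.880994 + p_d*0.000000] = 1.583225

Answer: Price = V(0,0) = 1.5832


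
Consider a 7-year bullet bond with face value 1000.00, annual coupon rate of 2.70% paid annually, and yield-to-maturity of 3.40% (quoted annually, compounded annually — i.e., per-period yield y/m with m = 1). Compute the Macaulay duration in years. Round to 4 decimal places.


Answer: Macaulay duration = 6.4574 years

Derivation:
Coupon per period c = face * coupon_rate / m = 27.000000
Periods per year m = 1; per-period yield y/m = 0.034000
Number of cashflows N = 7
Cashflows (t years, CF_t, discount factor 1/(1+y/m)^(m*t), PV):
  t = 1.0000: CF_t = 27.000000, DF = 0.967118, PV = 26.112186
  t = 2.0000: CF_t = 27.000000, DF = 0.935317, PV = 25.253564
  t = 3.0000: CF_t = 27.000000, DF = 0.904562, PV = 24.423176
  t = 4.0000: CF_t = 27.000000, DF = 0.874818, PV = 23.620093
  t = 5.0000: CF_t = 27.000000, DF = 0.846052, PV = 22.843417
  t = 6.0000: CF_t = 27.000000, DF = 0.818233, PV = 22.092280
  t = 7.0000: CF_t = 1027.000000, DF = 0.791327, PV = 812.693287
Price P = sum_t PV_t = 957.038004
Macaulay numerator sum_t t * PV_t:
  t * PV_t at t = 1.0000: 26.112186
  t * PV_t at t = 2.0000: 50.507129
  t * PV_t at t = 3.0000: 73.269529
  t * PV_t at t = 4.0000: 94.480373
  t * PV_t at t = 5.0000: 114.217086
  t * PV_t at t = 6.0000: 132.553678
  t * PV_t at t = 7.0000: 5688.853007
Macaulay duration D = (sum_t t * PV_t) / P = 6179.992988 / 957.038004 = 6.457416


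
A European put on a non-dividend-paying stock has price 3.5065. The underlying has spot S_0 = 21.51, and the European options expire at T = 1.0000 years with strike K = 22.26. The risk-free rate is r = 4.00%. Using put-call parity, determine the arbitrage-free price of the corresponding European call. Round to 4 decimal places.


Put-call parity: C - P = S_0 * exp(-qT) - K * exp(-rT).
S_0 * exp(-qT) = 21.5100 * 1.00000000 = 21.51000000
K * exp(-rT) = 22.2600 * 0.96078944 = 21.38717292
C = P + S*exp(-qT) - K*exp(-rT)
C = 3.5065 + 21.51000000 - 21.38717292 = 3.6293

Answer: Call price = 3.6293


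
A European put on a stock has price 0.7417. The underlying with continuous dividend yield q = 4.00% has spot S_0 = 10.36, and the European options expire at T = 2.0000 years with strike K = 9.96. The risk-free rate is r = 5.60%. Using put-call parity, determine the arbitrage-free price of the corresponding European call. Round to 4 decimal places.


Put-call parity: C - P = S_0 * exp(-qT) - K * exp(-rT).
S_0 * exp(-qT) = 10.3600 * 0.92311635 = 9.56348535
K * exp(-rT) = 9.9600 * 0.89404426 = 8.90468080
C = P + S*exp(-qT) - K*exp(-rT)
C = 0.7417 + 9.56348535 - 8.90468080 = 1.4005

Answer: Call price = 1.4005


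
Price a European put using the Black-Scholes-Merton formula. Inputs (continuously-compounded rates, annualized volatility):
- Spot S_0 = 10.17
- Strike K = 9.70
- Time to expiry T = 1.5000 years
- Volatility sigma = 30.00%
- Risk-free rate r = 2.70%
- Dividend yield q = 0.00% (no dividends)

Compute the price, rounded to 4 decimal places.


d1 = (ln(S/K) + (r - q + 0.5*sigma^2) * T) / (sigma * sqrt(T)) = 0.42271749
d2 = d1 - sigma * sqrt(T) = 0.05529403
exp(-rT) = 0.96030916; exp(-qT) = 1.00000000
P = K * exp(-rT) * N(-d2) - S_0 * exp(-qT) * N(-d1)
N(-d1) = 0.33625070; N(-d2) = 0.47795211
P = 9.7000 * 0.96030916 * 0.47795211 - 10.1700 * 1.00000000 * 0.33625070 = 1.0325

Answer: Price = 1.0325


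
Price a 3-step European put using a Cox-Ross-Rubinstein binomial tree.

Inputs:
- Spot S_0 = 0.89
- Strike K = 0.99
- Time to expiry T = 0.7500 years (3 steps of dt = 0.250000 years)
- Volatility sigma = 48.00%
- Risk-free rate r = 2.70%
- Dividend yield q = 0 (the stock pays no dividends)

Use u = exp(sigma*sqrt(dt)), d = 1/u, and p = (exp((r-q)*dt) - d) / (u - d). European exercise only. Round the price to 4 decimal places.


dt = T/N = 0.250000
u = exp(sigma*sqrt(dt)) = 1.271249; d = 1/u = 0.786628
p = (exp((r-q)*dt) - d) / (u - d) = 0.454262
Discount per step: exp(-r*dt) = 0.993273
Stock lattice S(k, i) with i counting down-moves:
  k=0: S(0,0) = 0.8900
  k=1: S(1,0) = 1.1314; S(1,1) = 0.7001
  k=2: S(2,0) = 1.4383; S(2,1) = 0.8900; S(2,2) = 0.5507
  k=3: S(3,0) = 1.8284; S(3,1) = 1.1314; S(3,2) = 0.7001; S(3,3) = 0.4332
Terminal payoffs V(N, i) = max(K - S_T, 0):
  V(3,0) = 0.000000; V(3,1) = 0.000000; V(3,2) = 0.289901; V(3,3) = 0.556790
Backward induction: V(k, i) = exp(-r*dt) * [p * V(k+1, i) + (1-p) * V(k+1, i+1)].
  V(2,0) = exp(-r*dt) * [p*0.000000 + (1-p)*0.000000] = 0.000000
  V(2,1) = exp(-r*dt) * [p*0.000000 + (1-p)*0.289901] = 0.157146
  V(2,2) = exp(-r*dt) * [p*0.289901 + (1-p)*0.556790] = 0.432623
  V(1,0) = exp(-r*dt) * [p*0.000000 + (1-p)*0.157146] = 0.085184
  V(1,1) = exp(-r*dt) * [p*0.157146 + (1-p)*0.432623] = 0.305416
  V(0,0) = exp(-r*dt) * [p*0.085184 + (1-p)*0.305416] = 0.203991

Answer: Price = V(0,0) = 0.2040


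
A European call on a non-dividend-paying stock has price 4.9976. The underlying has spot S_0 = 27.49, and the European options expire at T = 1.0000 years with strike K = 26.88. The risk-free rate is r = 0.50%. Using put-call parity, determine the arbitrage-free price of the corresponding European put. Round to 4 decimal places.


Answer: Put price = 4.2535

Derivation:
Put-call parity: C - P = S_0 * exp(-qT) - K * exp(-rT).
S_0 * exp(-qT) = 27.4900 * 1.00000000 = 27.49000000
K * exp(-rT) = 26.8800 * 0.99501248 = 26.74593544
P = C - S*exp(-qT) + K*exp(-rT)
P = 4.9976 - 27.49000000 + 26.74593544 = 4.2535


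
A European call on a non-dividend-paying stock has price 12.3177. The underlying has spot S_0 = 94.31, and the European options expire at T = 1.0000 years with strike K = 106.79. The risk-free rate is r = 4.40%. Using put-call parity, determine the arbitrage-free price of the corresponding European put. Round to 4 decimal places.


Answer: Put price = 20.2008

Derivation:
Put-call parity: C - P = S_0 * exp(-qT) - K * exp(-rT).
S_0 * exp(-qT) = 94.3100 * 1.00000000 = 94.31000000
K * exp(-rT) = 106.7900 * 0.95695396 = 102.19311312
P = C - S*exp(-qT) + K*exp(-rT)
P = 12.3177 - 94.31000000 + 102.19311312 = 20.2008


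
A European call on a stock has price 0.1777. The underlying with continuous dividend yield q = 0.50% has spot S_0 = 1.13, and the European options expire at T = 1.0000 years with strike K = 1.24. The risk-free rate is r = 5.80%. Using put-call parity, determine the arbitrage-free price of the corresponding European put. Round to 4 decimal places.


Put-call parity: C - P = S_0 * exp(-qT) - K * exp(-rT).
S_0 * exp(-qT) = 1.1300 * 0.99501248 = 1.12436410
K * exp(-rT) = 1.2400 * 0.94364995 = 1.17012593
P = C - S*exp(-qT) + K*exp(-rT)
P = 0.1777 - 1.12436410 + 1.17012593 = 0.2235

Answer: Put price = 0.2235


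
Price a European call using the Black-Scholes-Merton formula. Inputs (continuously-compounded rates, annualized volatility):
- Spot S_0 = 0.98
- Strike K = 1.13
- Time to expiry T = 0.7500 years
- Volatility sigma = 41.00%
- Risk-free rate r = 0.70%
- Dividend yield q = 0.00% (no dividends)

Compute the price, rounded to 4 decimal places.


Answer: Price = 0.0870

Derivation:
d1 = (ln(S/K) + (r - q + 0.5*sigma^2) * T) / (sigma * sqrt(T)) = -0.20878349
d2 = d1 - sigma * sqrt(T) = -0.56385390
exp(-rT) = 0.99476376; exp(-qT) = 1.00000000
C = S_0 * exp(-qT) * N(d1) - K * exp(-rT) * N(d2)
N(d1) = 0.41730863; N(d2) = 0.28642678
C = 0.9800 * 1.00000000 * 0.41730863 - 1.1300 * 0.99476376 * 0.28642678 = 0.0870


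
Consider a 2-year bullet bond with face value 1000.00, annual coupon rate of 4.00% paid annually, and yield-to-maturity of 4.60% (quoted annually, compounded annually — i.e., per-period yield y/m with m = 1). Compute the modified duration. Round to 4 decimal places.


Answer: Modified duration = 1.8751

Derivation:
Coupon per period c = face * coupon_rate / m = 40.000000
Periods per year m = 1; per-period yield y/m = 0.046000
Number of cashflows N = 2
Cashflows (t years, CF_t, discount factor 1/(1+y/m)^(m*t), PV):
  t = 1.0000: CF_t = 40.000000, DF = 0.956023, PV = 38.240918
  t = 2.0000: CF_t = 1040.000000, DF = 0.913980, PV = 950.539065
Price P = sum_t PV_t = 988.779983
First compute Macaulay numerator sum_t t * PV_t:
  t * PV_t at t = 1.0000: 38.240918
  t * PV_t at t = 2.0000: 1901.078131
Macaulay duration D = 1939.319048 / 988.779983 = 1.961325
Modified duration = D / (1 + y/m) = 1.961325 / (1 + 0.046000) = 1.875072


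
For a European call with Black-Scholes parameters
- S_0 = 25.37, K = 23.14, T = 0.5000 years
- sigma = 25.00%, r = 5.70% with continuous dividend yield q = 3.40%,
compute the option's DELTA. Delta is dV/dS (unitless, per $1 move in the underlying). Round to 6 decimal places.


d1 = 0.6738990773; d2 = 0.4971223820
phi(d1) = 0.3179031455; exp(-qT) = 0.9831436846; exp(-rT) = 0.9719022941
N(d1) = 0.7498122606
Delta = exp(-qT) * N(d1) = 0.9831436846 * 0.7498122606 = 0.737173

Answer: Delta = 0.737173


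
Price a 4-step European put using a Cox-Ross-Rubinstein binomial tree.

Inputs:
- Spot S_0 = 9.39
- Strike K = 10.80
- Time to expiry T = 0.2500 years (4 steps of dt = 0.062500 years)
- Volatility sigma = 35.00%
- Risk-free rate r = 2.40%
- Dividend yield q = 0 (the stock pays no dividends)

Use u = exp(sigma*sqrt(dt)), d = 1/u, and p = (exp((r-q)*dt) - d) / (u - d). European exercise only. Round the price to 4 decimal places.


Answer: Price = V(0,0) = 1.5770

Derivation:
dt = T/N = 0.062500
u = exp(sigma*sqrt(dt)) = 1.091442; d = 1/u = 0.916219
p = (exp((r-q)*dt) - d) / (u - d) = 0.486706
Discount per step: exp(-r*dt) = 0.998501
Stock lattice S(k, i) with i counting down-moves:
  k=0: S(0,0) = 9.3900
  k=1: S(1,0) = 10.2486; S(1,1) = 8.6033
  k=2: S(2,0) = 11.1858; S(2,1) = 9.3900; S(2,2) = 7.8825
  k=3: S(3,0) = 12.2087; S(3,1) = 10.2486; S(3,2) = 8.6033; S(3,3) = 7.2221
  k=4: S(4,0) = 13.3250; S(4,1) = 11.1858; S(4,2) = 9.3900; S(4,3) = 7.8825; S(4,4) = 6.6170
Terminal payoffs V(N, i) = max(K - S_T, 0):
  V(4,0) = 0.000000; V(4,1) = 0.000000; V(4,2) = 1.410000; V(4,3) = 2.917499; V(4,4) = 4.182979
Backward induction: V(k, i) = exp(-r*dt) * [p * V(k+1, i) + (1-p) * V(k+1, i+1)].
  V(3,0) = exp(-r*dt) * [p*0.000000 + (1-p)*0.000000] = 0.000000
  V(3,1) = exp(-r*dt) * [p*0.000000 + (1-p)*1.410000] = 0.722660
  V(3,2) = exp(-r*dt) * [p*1.410000 + (1-p)*2.917499] = 2.180517
  V(3,3) = exp(-r*dt) * [p*2.917499 + (1-p)*4.182979] = 3.561716
  V(2,0) = exp(-r*dt) * [p*0.000000 + (1-p)*0.722660] = 0.370381
  V(2,1) = exp(-r*dt) * [p*0.722660 + (1-p)*2.180517] = 1.468765
  V(2,2) = exp(-r*dt) * [p*2.180517 + (1-p)*3.561716] = 2.885147
  V(1,0) = exp(-r*dt) * [p*0.370381 + (1-p)*1.468765] = 0.932775
  V(1,1) = exp(-r*dt) * [p*1.468765 + (1-p)*2.885147] = 2.192494
  V(0,0) = exp(-r*dt) * [p*0.932775 + (1-p)*2.192494] = 1.577014


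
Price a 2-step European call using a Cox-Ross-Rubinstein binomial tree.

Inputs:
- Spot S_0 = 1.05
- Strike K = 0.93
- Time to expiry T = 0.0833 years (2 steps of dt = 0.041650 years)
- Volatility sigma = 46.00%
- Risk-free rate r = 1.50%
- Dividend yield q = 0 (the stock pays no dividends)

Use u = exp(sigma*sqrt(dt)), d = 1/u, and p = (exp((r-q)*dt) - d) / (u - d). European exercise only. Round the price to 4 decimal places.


Answer: Price = V(0,0) = 0.1373

Derivation:
dt = T/N = 0.041650
u = exp(sigma*sqrt(dt)) = 1.098426; d = 1/u = 0.910394
p = (exp((r-q)*dt) - d) / (u - d) = 0.479871
Discount per step: exp(-r*dt) = 0.999375
Stock lattice S(k, i) with i counting down-moves:
  k=0: S(0,0) = 1.0500
  k=1: S(1,0) = 1.1533; S(1,1) = 0.9559
  k=2: S(2,0) = 1.2669; S(2,1) = 1.0500; S(2,2) = 0.8703
Terminal payoffs V(N, i) = max(S_T - K, 0):
  V(2,0) = 0.336867; V(2,1) = 0.120000; V(2,2) = 0.000000
Backward induction: V(k, i) = exp(-r*dt) * [p * V(k+1, i) + (1-p) * V(k+1, i+1)].
  V(1,0) = exp(-r*dt) * [p*0.336867 + (1-p)*0.120000] = 0.223928
  V(1,1) = exp(-r*dt) * [p*0.120000 + (1-p)*0.000000] = 0.057549
  V(0,0) = exp(-r*dt) * [p*0.223928 + (1-p)*0.057549] = 0.137304


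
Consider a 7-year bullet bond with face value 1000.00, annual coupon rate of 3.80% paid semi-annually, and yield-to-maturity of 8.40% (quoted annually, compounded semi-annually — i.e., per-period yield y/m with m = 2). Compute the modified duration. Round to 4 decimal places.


Answer: Modified duration = 5.8221

Derivation:
Coupon per period c = face * coupon_rate / m = 19.000000
Periods per year m = 2; per-period yield y/m = 0.042000
Number of cashflows N = 14
Cashflows (t years, CF_t, discount factor 1/(1+y/m)^(m*t), PV):
  t = 0.5000: CF_t = 19.000000, DF = 0.959693, PV = 18.234165
  t = 1.0000: CF_t = 19.000000, DF = 0.921010, PV = 17.499199
  t = 1.5000: CF_t = 19.000000, DF = 0.883887, PV = 16.793857
  t = 2.0000: CF_t = 19.000000, DF = 0.848260, PV = 16.116945
  t = 2.5000: CF_t = 19.000000, DF = 0.814069, PV = 15.467318
  t = 3.0000: CF_t = 19.000000, DF = 0.781257, PV = 14.843875
  t = 3.5000: CF_t = 19.000000, DF = 0.749766, PV = 14.245561
  t = 4.0000: CF_t = 19.000000, DF = 0.719545, PV = 13.671364
  t = 4.5000: CF_t = 19.000000, DF = 0.690543, PV = 13.120311
  t = 5.0000: CF_t = 19.000000, DF = 0.662709, PV = 12.591469
  t = 5.5000: CF_t = 19.000000, DF = 0.635997, PV = 12.083944
  t = 6.0000: CF_t = 19.000000, DF = 0.610362, PV = 11.596875
  t = 6.5000: CF_t = 19.000000, DF = 0.585760, PV = 11.129439
  t = 7.0000: CF_t = 1019.000000, DF = 0.562150, PV = 572.830480
Price P = sum_t PV_t = 760.224801
First compute Macaulay numerator sum_t t * PV_t:
  t * PV_t at t = 0.5000: 9.117083
  t * PV_t at t = 1.0000: 17.499199
  t * PV_t at t = 1.5000: 25.190785
  t * PV_t at t = 2.0000: 32.233890
  t * PV_t at t = 2.5000: 38.668294
  t * PV_t at t = 3.0000: 44.531625
  t * PV_t at t = 3.5000: 49.859465
  t * PV_t at t = 4.0000: 54.685456
  t * PV_t at t = 4.5000: 59.041400
  t * PV_t at t = 5.0000: 62.957347
  t * PV_t at t = 5.5000: 66.461690
  t * PV_t at t = 6.0000: 69.581250
  t * PV_t at t = 6.5000: 72.341350
  t * PV_t at t = 7.0000: 4009.813360
Macaulay duration D = 4611.982193 / 760.224801 = 6.066603
Modified duration = D / (1 + y/m) = 6.066603 / (1 + 0.042000) = 5.822076


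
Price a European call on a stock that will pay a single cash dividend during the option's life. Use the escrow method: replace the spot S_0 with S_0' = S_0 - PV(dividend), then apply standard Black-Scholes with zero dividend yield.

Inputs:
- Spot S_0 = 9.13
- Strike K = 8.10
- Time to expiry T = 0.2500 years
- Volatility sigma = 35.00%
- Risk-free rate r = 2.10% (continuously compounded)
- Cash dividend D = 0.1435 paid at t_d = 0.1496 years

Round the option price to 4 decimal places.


PV(D) = D * exp(-r * t_d) = 0.1435 * 0.99686333 = 0.14304989
S_0' = S_0 - PV(D) = 9.1300 - 0.14304989 = 8.98695011
d1 = (ln(S_0'/K) + (r + sigma^2/2)*T) / (sigma*sqrt(T)) = 0.71126843
d2 = d1 - sigma*sqrt(T) = 0.53626843
exp(-rT) = 0.99476376
N(d1) = 0.76154105; N(d2) = 0.70411348
C = S_0' * N(d1) - K * exp(-rT) * N(d2) = 8.98695011 * 0.76154105 - 8.1000 * 0.99476376 * 0.70411348 = 1.1705

Answer: Price = 1.1705


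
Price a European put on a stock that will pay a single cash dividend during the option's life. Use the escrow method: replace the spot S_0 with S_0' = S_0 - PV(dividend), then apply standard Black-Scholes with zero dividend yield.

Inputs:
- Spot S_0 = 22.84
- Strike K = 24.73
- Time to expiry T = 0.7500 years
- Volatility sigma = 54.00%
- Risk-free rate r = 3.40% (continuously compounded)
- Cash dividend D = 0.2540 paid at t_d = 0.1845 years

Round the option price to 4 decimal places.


PV(D) = D * exp(-r * t_d) = 0.2540 * 0.99374663 = 0.25241165
S_0' = S_0 - PV(D) = 22.8400 - 0.25241165 = 22.58758835
d1 = (ln(S_0'/K) + (r + sigma^2/2)*T) / (sigma*sqrt(T)) = 0.09458598
d2 = d1 - sigma*sqrt(T) = -0.37306774
exp(-rT) = 0.97482238
N(-d1) = 0.46232184; N(-d2) = 0.64545098
P = K * exp(-rT) * N(-d2) - S_0' * N(-d1) = 24.7300 * 0.97482238 * 0.64545098 - 22.58758835 * 0.46232184 = 5.1174

Answer: Price = 5.1174


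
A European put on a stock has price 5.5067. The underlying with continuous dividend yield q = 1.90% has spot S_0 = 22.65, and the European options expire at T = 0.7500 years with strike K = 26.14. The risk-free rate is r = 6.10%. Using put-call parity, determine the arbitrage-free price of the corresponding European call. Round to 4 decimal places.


Put-call parity: C - P = S_0 * exp(-qT) - K * exp(-rT).
S_0 * exp(-qT) = 22.6500 * 0.98585105 = 22.32952630
K * exp(-rT) = 26.1400 * 0.95528075 = 24.97103887
C = P + S*exp(-qT) - K*exp(-rT)
C = 5.5067 + 22.32952630 - 24.97103887 = 2.8652

Answer: Call price = 2.8652


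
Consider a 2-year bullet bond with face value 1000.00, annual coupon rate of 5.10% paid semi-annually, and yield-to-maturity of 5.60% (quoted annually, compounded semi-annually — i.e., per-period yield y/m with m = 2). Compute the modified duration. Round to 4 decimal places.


Answer: Modified duration = 1.8738

Derivation:
Coupon per period c = face * coupon_rate / m = 25.500000
Periods per year m = 2; per-period yield y/m = 0.028000
Number of cashflows N = 4
Cashflows (t years, CF_t, discount factor 1/(1+y/m)^(m*t), PV):
  t = 0.5000: CF_t = 25.500000, DF = 0.972763, PV = 24.805447
  t = 1.0000: CF_t = 25.500000, DF = 0.946267, PV = 24.129813
  t = 1.5000: CF_t = 25.500000, DF = 0.920493, PV = 23.472580
  t = 2.0000: CF_t = 1025.500000, DF = 0.895422, PV = 918.254798
Price P = sum_t PV_t = 990.662638
First compute Macaulay numerator sum_t t * PV_t:
  t * PV_t at t = 0.5000: 12.402724
  t * PV_t at t = 1.0000: 24.129813
  t * PV_t at t = 1.5000: 35.208871
  t * PV_t at t = 2.0000: 1836.509595
Macaulay duration D = 1908.251002 / 990.662638 = 1.926237
Modified duration = D / (1 + y/m) = 1.926237 / (1 + 0.028000) = 1.873771
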